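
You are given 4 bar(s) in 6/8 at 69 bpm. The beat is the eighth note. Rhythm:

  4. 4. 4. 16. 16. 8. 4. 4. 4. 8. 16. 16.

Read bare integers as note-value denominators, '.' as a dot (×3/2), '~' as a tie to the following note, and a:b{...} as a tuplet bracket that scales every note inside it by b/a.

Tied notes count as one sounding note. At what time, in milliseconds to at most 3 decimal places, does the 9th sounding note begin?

1. 0.0ms @ 0 + 2608.696ms (3)
2. 2608.696ms @ 3 + 2608.696ms (3)
3. 5217.391ms @ 6 + 2608.696ms (3)
4. 7826.087ms @ 9 + 652.174ms (3/4)
5. 8478.261ms @ 39/4 + 652.174ms (3/4)
6. 9130.435ms @ 21/2 + 1304.348ms (3/2)
7. 10434.783ms @ 12 + 2608.696ms (3)
8. 13043.478ms @ 15 + 2608.696ms (3)
9. 15652.174ms @ 18 + 2608.696ms (3)
10. 18260.87ms @ 21 + 1304.348ms (3/2)
11. 19565.217ms @ 45/2 + 652.174ms (3/4)
12. 20217.391ms @ 93/4 + 652.174ms (3/4)

note 9 onset = 18b = 15652.174ms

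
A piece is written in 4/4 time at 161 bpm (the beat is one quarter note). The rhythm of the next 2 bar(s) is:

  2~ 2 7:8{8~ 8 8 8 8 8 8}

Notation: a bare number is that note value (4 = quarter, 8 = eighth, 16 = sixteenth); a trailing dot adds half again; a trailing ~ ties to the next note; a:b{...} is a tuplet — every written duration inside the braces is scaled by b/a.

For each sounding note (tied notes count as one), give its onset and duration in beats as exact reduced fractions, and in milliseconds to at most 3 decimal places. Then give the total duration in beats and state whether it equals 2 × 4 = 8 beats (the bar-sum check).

1) 0.0ms=0b +1490.683ms=4b
2) 1490.683ms=4b +425.909ms=8/7b
3) 1916.593ms=36/7b +212.955ms=4/7b
4) 2129.547ms=40/7b +212.955ms=4/7b
5) 2342.502ms=44/7b +212.955ms=4/7b
6) 2555.457ms=48/7b +212.955ms=4/7b
7) 2768.412ms=52/7b +212.955ms=4/7b
Σ=8b of 8 (161bpm 4/4) — PASS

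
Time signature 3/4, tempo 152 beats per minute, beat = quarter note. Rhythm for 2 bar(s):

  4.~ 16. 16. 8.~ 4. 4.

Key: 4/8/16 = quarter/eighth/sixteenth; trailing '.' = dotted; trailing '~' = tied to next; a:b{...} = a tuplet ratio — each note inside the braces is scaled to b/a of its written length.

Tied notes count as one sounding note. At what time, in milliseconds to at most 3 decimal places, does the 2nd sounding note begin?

1. 0.0ms @ 0 + 740.132ms (15/8)
2. 740.132ms @ 15/8 + 148.026ms (3/8)
3. 888.158ms @ 9/4 + 888.158ms (9/4)
4. 1776.316ms @ 9/2 + 592.105ms (3/2)

note 2 onset = 15/8b = 740.132ms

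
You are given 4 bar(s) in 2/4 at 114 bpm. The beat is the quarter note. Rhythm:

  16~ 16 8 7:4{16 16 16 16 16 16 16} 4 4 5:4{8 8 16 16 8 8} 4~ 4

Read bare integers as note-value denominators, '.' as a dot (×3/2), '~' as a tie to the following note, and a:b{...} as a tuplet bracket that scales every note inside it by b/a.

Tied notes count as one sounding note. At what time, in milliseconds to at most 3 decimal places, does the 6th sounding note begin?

1. 0.0ms @ 0 + 263.158ms (1/2)
2. 263.158ms @ 1/2 + 263.158ms (1/2)
3. 526.316ms @ 1 + 75.188ms (1/7)
4. 601.504ms @ 8/7 + 75.188ms (1/7)
5. 676.692ms @ 9/7 + 75.188ms (1/7)
6. 751.88ms @ 10/7 + 75.188ms (1/7)
7. 827.068ms @ 11/7 + 75.188ms (1/7)
8. 902.256ms @ 12/7 + 75.188ms (1/7)
9. 977.444ms @ 13/7 + 75.188ms (1/7)
10. 1052.632ms @ 2 + 526.316ms (1)
11. 1578.947ms @ 3 + 526.316ms (1)
12. 2105.263ms @ 4 + 210.526ms (2/5)
13. 2315.789ms @ 22/5 + 210.526ms (2/5)
14. 2526.316ms @ 24/5 + 105.263ms (1/5)
15. 2631.579ms @ 5 + 105.263ms (1/5)
16. 2736.842ms @ 26/5 + 210.526ms (2/5)
17. 2947.368ms @ 28/5 + 210.526ms (2/5)
18. 3157.895ms @ 6 + 1052.632ms (2)

note 6 onset = 10/7b = 751.88ms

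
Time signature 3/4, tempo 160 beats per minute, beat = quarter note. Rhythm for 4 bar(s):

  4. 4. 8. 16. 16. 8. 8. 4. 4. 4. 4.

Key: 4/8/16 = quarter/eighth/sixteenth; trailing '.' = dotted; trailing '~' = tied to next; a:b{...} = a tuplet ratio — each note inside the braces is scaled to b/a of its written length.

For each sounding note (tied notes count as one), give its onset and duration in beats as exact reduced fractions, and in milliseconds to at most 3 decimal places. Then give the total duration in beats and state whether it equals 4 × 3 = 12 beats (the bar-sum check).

1) 0.0ms=0b +562.5ms=3/2b
2) 562.5ms=3/2b +562.5ms=3/2b
3) 1125.0ms=3b +281.25ms=3/4b
4) 1406.25ms=15/4b +140.625ms=3/8b
5) 1546.875ms=33/8b +140.625ms=3/8b
6) 1687.5ms=9/2b +281.25ms=3/4b
7) 1968.75ms=21/4b +281.25ms=3/4b
8) 2250.0ms=6b +562.5ms=3/2b
9) 2812.5ms=15/2b +562.5ms=3/2b
10) 3375.0ms=9b +562.5ms=3/2b
11) 3937.5ms=21/2b +562.5ms=3/2b
Σ=12b of 12 (160bpm 3/4) — PASS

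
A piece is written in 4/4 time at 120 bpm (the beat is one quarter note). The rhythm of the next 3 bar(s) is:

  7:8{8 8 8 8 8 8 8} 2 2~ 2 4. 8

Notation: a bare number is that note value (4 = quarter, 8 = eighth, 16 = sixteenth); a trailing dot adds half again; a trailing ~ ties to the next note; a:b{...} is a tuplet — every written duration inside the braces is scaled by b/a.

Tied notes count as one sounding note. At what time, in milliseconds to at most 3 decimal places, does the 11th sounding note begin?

1. 0.0ms @ 0 + 285.714ms (4/7)
2. 285.714ms @ 4/7 + 285.714ms (4/7)
3. 571.429ms @ 8/7 + 285.714ms (4/7)
4. 857.143ms @ 12/7 + 285.714ms (4/7)
5. 1142.857ms @ 16/7 + 285.714ms (4/7)
6. 1428.571ms @ 20/7 + 285.714ms (4/7)
7. 1714.286ms @ 24/7 + 285.714ms (4/7)
8. 2000.0ms @ 4 + 1000.0ms (2)
9. 3000.0ms @ 6 + 2000.0ms (4)
10. 5000.0ms @ 10 + 750.0ms (3/2)
11. 5750.0ms @ 23/2 + 250.0ms (1/2)

note 11 onset = 23/2b = 5750.0ms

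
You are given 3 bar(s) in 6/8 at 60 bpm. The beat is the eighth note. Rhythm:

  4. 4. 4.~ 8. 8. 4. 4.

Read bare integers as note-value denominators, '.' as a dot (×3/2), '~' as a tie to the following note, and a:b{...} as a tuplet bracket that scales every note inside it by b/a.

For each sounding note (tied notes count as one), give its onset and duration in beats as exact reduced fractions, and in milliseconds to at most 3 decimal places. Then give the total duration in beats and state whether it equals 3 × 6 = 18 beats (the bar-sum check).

1) 0.0ms=0b +3000.0ms=3b
2) 3000.0ms=3b +3000.0ms=3b
3) 6000.0ms=6b +4500.0ms=9/2b
4) 10500.0ms=21/2b +1500.0ms=3/2b
5) 12000.0ms=12b +3000.0ms=3b
6) 15000.0ms=15b +3000.0ms=3b
Σ=18b of 18 (60bpm 6/8) — PASS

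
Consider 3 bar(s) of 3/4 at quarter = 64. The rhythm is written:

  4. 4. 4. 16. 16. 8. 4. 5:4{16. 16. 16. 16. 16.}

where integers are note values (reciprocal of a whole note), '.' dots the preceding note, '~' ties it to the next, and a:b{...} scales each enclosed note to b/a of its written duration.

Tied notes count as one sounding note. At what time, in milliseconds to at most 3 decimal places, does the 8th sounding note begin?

note 8 onset = 15/2b = 7031.25ms

1. 0.0ms @ 0 + 1406.25ms (3/2)
2. 1406.25ms @ 3/2 + 1406.25ms (3/2)
3. 2812.5ms @ 3 + 1406.25ms (3/2)
4. 4218.75ms @ 9/2 + 351.562ms (3/8)
5. 4570.312ms @ 39/8 + 351.562ms (3/8)
6. 4921.875ms @ 21/4 + 703.125ms (3/4)
7. 5625.0ms @ 6 + 1406.25ms (3/2)
8. 7031.25ms @ 15/2 + 281.25ms (3/10)
9. 7312.5ms @ 39/5 + 281.25ms (3/10)
10. 7593.75ms @ 81/10 + 281.25ms (3/10)
11. 7875.0ms @ 42/5 + 281.25ms (3/10)
12. 8156.25ms @ 87/10 + 281.25ms (3/10)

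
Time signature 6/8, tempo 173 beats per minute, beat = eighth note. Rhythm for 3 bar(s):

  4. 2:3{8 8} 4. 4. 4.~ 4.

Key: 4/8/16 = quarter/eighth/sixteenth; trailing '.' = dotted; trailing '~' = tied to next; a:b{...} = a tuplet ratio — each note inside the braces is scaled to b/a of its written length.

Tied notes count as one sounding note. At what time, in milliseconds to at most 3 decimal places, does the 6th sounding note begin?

note 6 onset = 12b = 4161.85ms

1. 0.0ms @ 0 + 1040.462ms (3)
2. 1040.462ms @ 3 + 520.231ms (3/2)
3. 1560.694ms @ 9/2 + 520.231ms (3/2)
4. 2080.925ms @ 6 + 1040.462ms (3)
5. 3121.387ms @ 9 + 1040.462ms (3)
6. 4161.85ms @ 12 + 2080.925ms (6)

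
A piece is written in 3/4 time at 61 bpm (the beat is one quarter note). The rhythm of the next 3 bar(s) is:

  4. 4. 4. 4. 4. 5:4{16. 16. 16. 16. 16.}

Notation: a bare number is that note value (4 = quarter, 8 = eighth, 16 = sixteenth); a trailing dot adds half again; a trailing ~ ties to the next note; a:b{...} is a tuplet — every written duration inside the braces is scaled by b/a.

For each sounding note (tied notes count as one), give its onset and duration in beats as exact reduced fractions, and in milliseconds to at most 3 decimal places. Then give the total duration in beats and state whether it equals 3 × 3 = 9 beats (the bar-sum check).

1) 0.0ms=0b +1475.41ms=3/2b
2) 1475.41ms=3/2b +1475.41ms=3/2b
3) 2950.82ms=3b +1475.41ms=3/2b
4) 4426.23ms=9/2b +1475.41ms=3/2b
5) 5901.639ms=6b +1475.41ms=3/2b
6) 7377.049ms=15/2b +295.082ms=3/10b
7) 7672.131ms=39/5b +295.082ms=3/10b
8) 7967.213ms=81/10b +295.082ms=3/10b
9) 8262.295ms=42/5b +295.082ms=3/10b
10) 8557.377ms=87/10b +295.082ms=3/10b
Σ=9b of 9 (61bpm 3/4) — PASS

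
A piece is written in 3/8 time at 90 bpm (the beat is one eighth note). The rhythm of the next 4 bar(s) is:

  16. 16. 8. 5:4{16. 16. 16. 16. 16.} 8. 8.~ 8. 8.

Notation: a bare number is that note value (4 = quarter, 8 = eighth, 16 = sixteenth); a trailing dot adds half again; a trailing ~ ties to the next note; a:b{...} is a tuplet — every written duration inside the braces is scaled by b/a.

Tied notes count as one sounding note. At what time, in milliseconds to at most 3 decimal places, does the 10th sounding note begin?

note 10 onset = 15/2b = 5000.0ms

1. 0.0ms @ 0 + 500.0ms (3/4)
2. 500.0ms @ 3/4 + 500.0ms (3/4)
3. 1000.0ms @ 3/2 + 1000.0ms (3/2)
4. 2000.0ms @ 3 + 400.0ms (3/5)
5. 2400.0ms @ 18/5 + 400.0ms (3/5)
6. 2800.0ms @ 21/5 + 400.0ms (3/5)
7. 3200.0ms @ 24/5 + 400.0ms (3/5)
8. 3600.0ms @ 27/5 + 400.0ms (3/5)
9. 4000.0ms @ 6 + 1000.0ms (3/2)
10. 5000.0ms @ 15/2 + 2000.0ms (3)
11. 7000.0ms @ 21/2 + 1000.0ms (3/2)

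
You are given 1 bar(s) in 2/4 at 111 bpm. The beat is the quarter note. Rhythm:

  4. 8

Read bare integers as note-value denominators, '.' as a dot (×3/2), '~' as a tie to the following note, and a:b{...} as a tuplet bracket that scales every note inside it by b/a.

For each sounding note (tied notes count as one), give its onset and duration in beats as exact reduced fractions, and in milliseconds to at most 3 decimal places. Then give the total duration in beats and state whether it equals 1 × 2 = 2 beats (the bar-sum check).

1) 0.0ms=0b +810.811ms=3/2b
2) 810.811ms=3/2b +270.27ms=1/2b
Σ=2b of 2 (111bpm 2/4) — PASS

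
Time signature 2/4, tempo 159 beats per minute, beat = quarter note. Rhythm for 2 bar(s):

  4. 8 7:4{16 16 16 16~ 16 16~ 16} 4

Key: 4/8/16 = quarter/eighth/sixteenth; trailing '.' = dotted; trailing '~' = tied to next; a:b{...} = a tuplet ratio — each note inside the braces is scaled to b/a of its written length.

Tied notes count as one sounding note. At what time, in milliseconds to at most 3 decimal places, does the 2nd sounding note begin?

1. 0.0ms @ 0 + 566.038ms (3/2)
2. 566.038ms @ 3/2 + 188.679ms (1/2)
3. 754.717ms @ 2 + 53.908ms (1/7)
4. 808.625ms @ 15/7 + 53.908ms (1/7)
5. 862.534ms @ 16/7 + 53.908ms (1/7)
6. 916.442ms @ 17/7 + 107.817ms (2/7)
7. 1024.259ms @ 19/7 + 107.817ms (2/7)
8. 1132.075ms @ 3 + 377.358ms (1)

note 2 onset = 3/2b = 566.038ms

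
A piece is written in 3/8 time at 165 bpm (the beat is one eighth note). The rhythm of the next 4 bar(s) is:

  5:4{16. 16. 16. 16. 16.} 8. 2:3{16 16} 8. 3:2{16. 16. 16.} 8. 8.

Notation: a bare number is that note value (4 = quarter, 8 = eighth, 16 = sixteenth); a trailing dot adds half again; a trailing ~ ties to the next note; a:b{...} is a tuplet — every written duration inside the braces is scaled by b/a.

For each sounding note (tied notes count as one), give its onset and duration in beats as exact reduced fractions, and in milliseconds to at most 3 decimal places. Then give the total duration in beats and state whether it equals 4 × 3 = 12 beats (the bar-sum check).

1) 0.0ms=0b +218.182ms=3/5b
2) 218.182ms=3/5b +218.182ms=3/5b
3) 436.364ms=6/5b +218.182ms=3/5b
4) 654.545ms=9/5b +218.182ms=3/5b
5) 872.727ms=12/5b +218.182ms=3/5b
6) 1090.909ms=3b +545.455ms=3/2b
7) 1636.364ms=9/2b +272.727ms=3/4b
8) 1909.091ms=21/4b +272.727ms=3/4b
9) 2181.818ms=6b +545.455ms=3/2b
10) 2727.273ms=15/2b +181.818ms=1/2b
11) 2909.091ms=8b +181.818ms=1/2b
12) 3090.909ms=17/2b +181.818ms=1/2b
13) 3272.727ms=9b +545.455ms=3/2b
14) 3818.182ms=21/2b +545.455ms=3/2b
Σ=12b of 12 (165bpm 3/8) — PASS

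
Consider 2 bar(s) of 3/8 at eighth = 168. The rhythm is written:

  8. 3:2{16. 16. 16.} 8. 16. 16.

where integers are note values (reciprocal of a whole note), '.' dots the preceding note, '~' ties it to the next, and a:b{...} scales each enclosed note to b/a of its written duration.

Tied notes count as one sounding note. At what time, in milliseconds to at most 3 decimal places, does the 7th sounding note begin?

1. 0.0ms @ 0 + 535.714ms (3/2)
2. 535.714ms @ 3/2 + 178.571ms (1/2)
3. 714.286ms @ 2 + 178.571ms (1/2)
4. 892.857ms @ 5/2 + 178.571ms (1/2)
5. 1071.429ms @ 3 + 535.714ms (3/2)
6. 1607.143ms @ 9/2 + 267.857ms (3/4)
7. 1875.0ms @ 21/4 + 267.857ms (3/4)

note 7 onset = 21/4b = 1875.0ms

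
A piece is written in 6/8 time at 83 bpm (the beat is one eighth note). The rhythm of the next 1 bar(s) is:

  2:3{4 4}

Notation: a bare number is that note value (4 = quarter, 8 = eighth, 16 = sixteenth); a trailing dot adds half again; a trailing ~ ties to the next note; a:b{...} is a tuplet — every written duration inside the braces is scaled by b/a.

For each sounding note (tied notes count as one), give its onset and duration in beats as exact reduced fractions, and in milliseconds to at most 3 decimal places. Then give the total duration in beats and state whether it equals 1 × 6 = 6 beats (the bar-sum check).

1) 0.0ms=0b +2168.675ms=3b
2) 2168.675ms=3b +2168.675ms=3b
Σ=6b of 6 (83bpm 6/8) — PASS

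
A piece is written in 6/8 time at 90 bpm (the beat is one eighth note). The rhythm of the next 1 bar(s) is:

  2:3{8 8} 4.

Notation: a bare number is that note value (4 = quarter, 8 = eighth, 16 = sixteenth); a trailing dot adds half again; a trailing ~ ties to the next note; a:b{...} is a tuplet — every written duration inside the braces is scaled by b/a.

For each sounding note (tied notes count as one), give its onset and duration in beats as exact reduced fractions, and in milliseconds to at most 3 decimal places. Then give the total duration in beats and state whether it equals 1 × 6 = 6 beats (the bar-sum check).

1) 0.0ms=0b +1000.0ms=3/2b
2) 1000.0ms=3/2b +1000.0ms=3/2b
3) 2000.0ms=3b +2000.0ms=3b
Σ=6b of 6 (90bpm 6/8) — PASS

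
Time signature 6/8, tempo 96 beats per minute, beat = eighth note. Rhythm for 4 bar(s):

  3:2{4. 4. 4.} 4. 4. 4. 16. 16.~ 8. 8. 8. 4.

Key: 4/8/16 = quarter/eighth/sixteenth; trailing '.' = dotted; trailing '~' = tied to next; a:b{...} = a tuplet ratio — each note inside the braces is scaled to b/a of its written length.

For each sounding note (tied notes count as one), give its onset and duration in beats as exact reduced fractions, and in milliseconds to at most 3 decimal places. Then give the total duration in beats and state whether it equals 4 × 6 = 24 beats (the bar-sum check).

1) 0.0ms=0b +1250.0ms=2b
2) 1250.0ms=2b +1250.0ms=2b
3) 2500.0ms=4b +1250.0ms=2b
4) 3750.0ms=6b +1875.0ms=3b
5) 5625.0ms=9b +1875.0ms=3b
6) 7500.0ms=12b +1875.0ms=3b
7) 9375.0ms=15b +468.75ms=3/4b
8) 9843.75ms=63/4b +1406.25ms=9/4b
9) 11250.0ms=18b +937.5ms=3/2b
10) 12187.5ms=39/2b +937.5ms=3/2b
11) 13125.0ms=21b +1875.0ms=3b
Σ=24b of 24 (96bpm 6/8) — PASS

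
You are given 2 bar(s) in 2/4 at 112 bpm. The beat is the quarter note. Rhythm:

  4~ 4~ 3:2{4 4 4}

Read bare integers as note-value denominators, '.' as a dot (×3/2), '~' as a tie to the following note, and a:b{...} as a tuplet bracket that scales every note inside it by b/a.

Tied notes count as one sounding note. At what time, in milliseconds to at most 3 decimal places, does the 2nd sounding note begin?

note 2 onset = 8/3b = 1428.571ms

1. 0.0ms @ 0 + 1428.571ms (8/3)
2. 1428.571ms @ 8/3 + 357.143ms (2/3)
3. 1785.714ms @ 10/3 + 357.143ms (2/3)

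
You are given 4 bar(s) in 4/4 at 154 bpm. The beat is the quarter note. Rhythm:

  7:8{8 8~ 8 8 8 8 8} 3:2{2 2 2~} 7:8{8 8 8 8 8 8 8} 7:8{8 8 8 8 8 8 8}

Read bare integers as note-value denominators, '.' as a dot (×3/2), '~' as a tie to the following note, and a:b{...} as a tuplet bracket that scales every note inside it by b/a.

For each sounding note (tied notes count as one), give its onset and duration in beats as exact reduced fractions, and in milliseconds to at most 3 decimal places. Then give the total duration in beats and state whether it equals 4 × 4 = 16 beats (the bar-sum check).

1) 0.0ms=0b +222.635ms=4/7b
2) 222.635ms=4/7b +445.269ms=8/7b
3) 667.904ms=12/7b +222.635ms=4/7b
4) 890.538ms=16/7b +222.635ms=4/7b
5) 1113.173ms=20/7b +222.635ms=4/7b
6) 1335.807ms=24/7b +222.635ms=4/7b
7) 1558.442ms=4b +519.481ms=4/3b
8) 2077.922ms=16/3b +519.481ms=4/3b
9) 2597.403ms=20/3b +742.115ms=40/21b
10) 3339.518ms=60/7b +222.635ms=4/7b
11) 3562.152ms=64/7b +222.635ms=4/7b
12) 3784.787ms=68/7b +222.635ms=4/7b
13) 4007.421ms=72/7b +222.635ms=4/7b
14) 4230.056ms=76/7b +222.635ms=4/7b
15) 4452.69ms=80/7b +222.635ms=4/7b
16) 4675.325ms=12b +222.635ms=4/7b
17) 4897.959ms=88/7b +222.635ms=4/7b
18) 5120.594ms=92/7b +222.635ms=4/7b
19) 5343.228ms=96/7b +222.635ms=4/7b
20) 5565.863ms=100/7b +222.635ms=4/7b
21) 5788.497ms=104/7b +222.635ms=4/7b
22) 6011.132ms=108/7b +222.635ms=4/7b
Σ=16b of 16 (154bpm 4/4) — PASS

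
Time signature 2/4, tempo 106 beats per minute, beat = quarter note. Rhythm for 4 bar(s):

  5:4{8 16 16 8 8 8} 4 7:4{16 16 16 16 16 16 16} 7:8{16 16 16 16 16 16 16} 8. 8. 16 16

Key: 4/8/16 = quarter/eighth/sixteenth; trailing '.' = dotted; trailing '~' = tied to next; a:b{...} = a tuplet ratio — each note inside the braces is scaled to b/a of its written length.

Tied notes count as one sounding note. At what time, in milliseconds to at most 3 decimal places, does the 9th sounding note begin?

note 9 onset = 22/7b = 1778.976ms

1. 0.0ms @ 0 + 226.415ms (2/5)
2. 226.415ms @ 2/5 + 113.208ms (1/5)
3. 339.623ms @ 3/5 + 113.208ms (1/5)
4. 452.83ms @ 4/5 + 226.415ms (2/5)
5. 679.245ms @ 6/5 + 226.415ms (2/5)
6. 905.66ms @ 8/5 + 226.415ms (2/5)
7. 1132.075ms @ 2 + 566.038ms (1)
8. 1698.113ms @ 3 + 80.863ms (1/7)
9. 1778.976ms @ 22/7 + 80.863ms (1/7)
10. 1859.838ms @ 23/7 + 80.863ms (1/7)
11. 1940.701ms @ 24/7 + 80.863ms (1/7)
12. 2021.563ms @ 25/7 + 80.863ms (1/7)
13. 2102.426ms @ 26/7 + 80.863ms (1/7)
14. 2183.288ms @ 27/7 + 80.863ms (1/7)
15. 2264.151ms @ 4 + 161.725ms (2/7)
16. 2425.876ms @ 30/7 + 161.725ms (2/7)
17. 2587.601ms @ 32/7 + 161.725ms (2/7)
18. 2749.326ms @ 34/7 + 161.725ms (2/7)
19. 2911.051ms @ 36/7 + 161.725ms (2/7)
20. 3072.776ms @ 38/7 + 161.725ms (2/7)
21. 3234.501ms @ 40/7 + 161.725ms (2/7)
22. 3396.226ms @ 6 + 424.528ms (3/4)
23. 3820.755ms @ 27/4 + 424.528ms (3/4)
24. 4245.283ms @ 15/2 + 141.509ms (1/4)
25. 4386.792ms @ 31/4 + 141.509ms (1/4)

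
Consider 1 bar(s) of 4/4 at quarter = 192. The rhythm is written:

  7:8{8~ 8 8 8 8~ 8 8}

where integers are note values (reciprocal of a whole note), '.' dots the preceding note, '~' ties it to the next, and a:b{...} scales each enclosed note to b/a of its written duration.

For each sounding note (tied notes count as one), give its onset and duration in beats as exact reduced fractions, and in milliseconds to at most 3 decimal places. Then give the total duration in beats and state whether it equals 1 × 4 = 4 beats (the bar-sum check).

1) 0.0ms=0b +357.143ms=8/7b
2) 357.143ms=8/7b +178.571ms=4/7b
3) 535.714ms=12/7b +178.571ms=4/7b
4) 714.286ms=16/7b +357.143ms=8/7b
5) 1071.429ms=24/7b +178.571ms=4/7b
Σ=4b of 4 (192bpm 4/4) — PASS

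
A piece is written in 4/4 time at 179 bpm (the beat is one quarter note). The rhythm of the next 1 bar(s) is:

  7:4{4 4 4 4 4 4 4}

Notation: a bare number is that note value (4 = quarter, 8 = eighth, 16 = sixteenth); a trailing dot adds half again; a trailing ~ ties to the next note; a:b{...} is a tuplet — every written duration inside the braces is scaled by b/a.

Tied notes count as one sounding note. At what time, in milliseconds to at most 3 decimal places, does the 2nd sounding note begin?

1. 0.0ms @ 0 + 191.54ms (4/7)
2. 191.54ms @ 4/7 + 191.54ms (4/7)
3. 383.081ms @ 8/7 + 191.54ms (4/7)
4. 574.621ms @ 12/7 + 191.54ms (4/7)
5. 766.161ms @ 16/7 + 191.54ms (4/7)
6. 957.702ms @ 20/7 + 191.54ms (4/7)
7. 1149.242ms @ 24/7 + 191.54ms (4/7)

note 2 onset = 4/7b = 191.54ms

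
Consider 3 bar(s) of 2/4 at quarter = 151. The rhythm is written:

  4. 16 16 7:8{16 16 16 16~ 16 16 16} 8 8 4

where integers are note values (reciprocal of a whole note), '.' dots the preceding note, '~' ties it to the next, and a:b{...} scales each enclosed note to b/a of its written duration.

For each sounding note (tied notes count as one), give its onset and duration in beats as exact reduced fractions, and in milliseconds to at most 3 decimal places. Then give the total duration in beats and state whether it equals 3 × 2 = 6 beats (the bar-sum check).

1) 0.0ms=0b +596.026ms=3/2b
2) 596.026ms=3/2b +99.338ms=1/4b
3) 695.364ms=7/4b +99.338ms=1/4b
4) 794.702ms=2b +113.529ms=2/7b
5) 908.231ms=16/7b +113.529ms=2/7b
6) 1021.76ms=18/7b +113.529ms=2/7b
7) 1135.289ms=20/7b +227.058ms=4/7b
8) 1362.346ms=24/7b +113.529ms=2/7b
9) 1475.875ms=26/7b +113.529ms=2/7b
10) 1589.404ms=4b +198.675ms=1/2b
11) 1788.079ms=9/2b +198.675ms=1/2b
12) 1986.755ms=5b +397.351ms=1b
Σ=6b of 6 (151bpm 2/4) — PASS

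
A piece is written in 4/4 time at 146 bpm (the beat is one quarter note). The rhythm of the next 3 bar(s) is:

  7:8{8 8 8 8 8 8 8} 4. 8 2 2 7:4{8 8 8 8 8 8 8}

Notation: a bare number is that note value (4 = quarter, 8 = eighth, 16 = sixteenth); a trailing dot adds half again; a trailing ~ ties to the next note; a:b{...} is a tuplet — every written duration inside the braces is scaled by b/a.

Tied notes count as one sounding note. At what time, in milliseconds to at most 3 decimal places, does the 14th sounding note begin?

note 14 onset = 74/7b = 4344.423ms

1. 0.0ms @ 0 + 234.834ms (4/7)
2. 234.834ms @ 4/7 + 234.834ms (4/7)
3. 469.667ms @ 8/7 + 234.834ms (4/7)
4. 704.501ms @ 12/7 + 234.834ms (4/7)
5. 939.335ms @ 16/7 + 234.834ms (4/7)
6. 1174.168ms @ 20/7 + 234.834ms (4/7)
7. 1409.002ms @ 24/7 + 234.834ms (4/7)
8. 1643.836ms @ 4 + 616.438ms (3/2)
9. 2260.274ms @ 11/2 + 205.479ms (1/2)
10. 2465.753ms @ 6 + 821.918ms (2)
11. 3287.671ms @ 8 + 821.918ms (2)
12. 4109.589ms @ 10 + 117.417ms (2/7)
13. 4227.006ms @ 72/7 + 117.417ms (2/7)
14. 4344.423ms @ 74/7 + 117.417ms (2/7)
15. 4461.84ms @ 76/7 + 117.417ms (2/7)
16. 4579.256ms @ 78/7 + 117.417ms (2/7)
17. 4696.673ms @ 80/7 + 117.417ms (2/7)
18. 4814.09ms @ 82/7 + 117.417ms (2/7)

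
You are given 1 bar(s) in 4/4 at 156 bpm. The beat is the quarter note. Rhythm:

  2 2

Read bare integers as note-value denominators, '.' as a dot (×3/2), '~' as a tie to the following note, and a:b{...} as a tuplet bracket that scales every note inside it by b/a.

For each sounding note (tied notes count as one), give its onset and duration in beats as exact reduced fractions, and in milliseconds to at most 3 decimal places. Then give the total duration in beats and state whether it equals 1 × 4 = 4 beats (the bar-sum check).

1) 0.0ms=0b +769.231ms=2b
2) 769.231ms=2b +769.231ms=2b
Σ=4b of 4 (156bpm 4/4) — PASS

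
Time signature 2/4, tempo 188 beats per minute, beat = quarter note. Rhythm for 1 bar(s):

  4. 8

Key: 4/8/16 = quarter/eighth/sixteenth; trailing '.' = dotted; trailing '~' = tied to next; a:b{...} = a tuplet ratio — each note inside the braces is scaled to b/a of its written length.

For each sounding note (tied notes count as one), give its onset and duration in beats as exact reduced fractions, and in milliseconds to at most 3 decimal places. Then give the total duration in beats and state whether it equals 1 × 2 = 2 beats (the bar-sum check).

1) 0.0ms=0b +478.723ms=3/2b
2) 478.723ms=3/2b +159.574ms=1/2b
Σ=2b of 2 (188bpm 2/4) — PASS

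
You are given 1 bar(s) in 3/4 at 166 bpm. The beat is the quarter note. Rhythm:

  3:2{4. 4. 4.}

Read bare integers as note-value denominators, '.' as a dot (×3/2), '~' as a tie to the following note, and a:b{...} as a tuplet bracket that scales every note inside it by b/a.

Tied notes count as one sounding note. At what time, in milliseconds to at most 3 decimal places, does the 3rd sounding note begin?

1. 0.0ms @ 0 + 361.446ms (1)
2. 361.446ms @ 1 + 361.446ms (1)
3. 722.892ms @ 2 + 361.446ms (1)

note 3 onset = 2b = 722.892ms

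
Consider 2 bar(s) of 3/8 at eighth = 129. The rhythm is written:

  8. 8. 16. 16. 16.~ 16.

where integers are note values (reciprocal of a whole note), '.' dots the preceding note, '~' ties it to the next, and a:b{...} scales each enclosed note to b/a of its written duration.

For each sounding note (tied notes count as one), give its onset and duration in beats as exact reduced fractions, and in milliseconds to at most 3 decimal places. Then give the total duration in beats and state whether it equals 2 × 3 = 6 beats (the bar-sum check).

1) 0.0ms=0b +697.674ms=3/2b
2) 697.674ms=3/2b +697.674ms=3/2b
3) 1395.349ms=3b +348.837ms=3/4b
4) 1744.186ms=15/4b +348.837ms=3/4b
5) 2093.023ms=9/2b +697.674ms=3/2b
Σ=6b of 6 (129bpm 3/8) — PASS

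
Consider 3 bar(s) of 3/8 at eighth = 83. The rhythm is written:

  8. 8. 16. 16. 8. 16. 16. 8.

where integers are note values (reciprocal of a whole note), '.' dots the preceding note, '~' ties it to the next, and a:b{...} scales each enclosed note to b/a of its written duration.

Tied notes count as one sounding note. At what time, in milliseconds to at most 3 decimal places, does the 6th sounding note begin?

note 6 onset = 6b = 4337.349ms

1. 0.0ms @ 0 + 1084.337ms (3/2)
2. 1084.337ms @ 3/2 + 1084.337ms (3/2)
3. 2168.675ms @ 3 + 542.169ms (3/4)
4. 2710.843ms @ 15/4 + 542.169ms (3/4)
5. 3253.012ms @ 9/2 + 1084.337ms (3/2)
6. 4337.349ms @ 6 + 542.169ms (3/4)
7. 4879.518ms @ 27/4 + 542.169ms (3/4)
8. 5421.687ms @ 15/2 + 1084.337ms (3/2)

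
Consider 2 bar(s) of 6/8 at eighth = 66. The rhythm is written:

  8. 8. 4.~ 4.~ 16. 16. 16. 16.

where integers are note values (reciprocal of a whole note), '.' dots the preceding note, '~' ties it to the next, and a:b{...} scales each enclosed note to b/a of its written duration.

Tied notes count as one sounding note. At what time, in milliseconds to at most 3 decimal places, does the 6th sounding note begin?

note 6 onset = 45/4b = 10227.273ms

1. 0.0ms @ 0 + 1363.636ms (3/2)
2. 1363.636ms @ 3/2 + 1363.636ms (3/2)
3. 2727.273ms @ 3 + 6136.364ms (27/4)
4. 8863.636ms @ 39/4 + 681.818ms (3/4)
5. 9545.455ms @ 21/2 + 681.818ms (3/4)
6. 10227.273ms @ 45/4 + 681.818ms (3/4)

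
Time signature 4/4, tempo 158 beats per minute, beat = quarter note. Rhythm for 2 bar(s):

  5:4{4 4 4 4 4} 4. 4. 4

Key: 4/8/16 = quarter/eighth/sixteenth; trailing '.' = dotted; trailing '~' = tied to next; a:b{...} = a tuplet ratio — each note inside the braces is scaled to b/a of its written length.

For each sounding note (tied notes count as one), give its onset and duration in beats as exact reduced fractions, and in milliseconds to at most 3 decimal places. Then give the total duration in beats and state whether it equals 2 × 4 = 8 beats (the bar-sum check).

1) 0.0ms=0b +303.797ms=4/5b
2) 303.797ms=4/5b +303.797ms=4/5b
3) 607.595ms=8/5b +303.797ms=4/5b
4) 911.392ms=12/5b +303.797ms=4/5b
5) 1215.19ms=16/5b +303.797ms=4/5b
6) 1518.987ms=4b +569.62ms=3/2b
7) 2088.608ms=11/2b +569.62ms=3/2b
8) 2658.228ms=7b +379.747ms=1b
Σ=8b of 8 (158bpm 4/4) — PASS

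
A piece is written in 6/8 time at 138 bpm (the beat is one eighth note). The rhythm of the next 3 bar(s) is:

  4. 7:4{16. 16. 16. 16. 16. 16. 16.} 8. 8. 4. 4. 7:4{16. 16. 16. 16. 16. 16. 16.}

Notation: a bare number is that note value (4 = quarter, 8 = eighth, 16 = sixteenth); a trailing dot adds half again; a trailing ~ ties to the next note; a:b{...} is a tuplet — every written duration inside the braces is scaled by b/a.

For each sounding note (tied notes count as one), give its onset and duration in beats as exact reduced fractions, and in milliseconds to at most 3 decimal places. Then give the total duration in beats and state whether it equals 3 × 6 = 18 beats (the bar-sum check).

1) 0.0ms=0b +1304.348ms=3b
2) 1304.348ms=3b +186.335ms=3/7b
3) 1490.683ms=24/7b +186.335ms=3/7b
4) 1677.019ms=27/7b +186.335ms=3/7b
5) 1863.354ms=30/7b +186.335ms=3/7b
6) 2049.689ms=33/7b +186.335ms=3/7b
7) 2236.025ms=36/7b +186.335ms=3/7b
8) 2422.36ms=39/7b +186.335ms=3/7b
9) 2608.696ms=6b +652.174ms=3/2b
10) 3260.87ms=15/2b +652.174ms=3/2b
11) 3913.043ms=9b +1304.348ms=3b
12) 5217.391ms=12b +1304.348ms=3b
13) 6521.739ms=15b +186.335ms=3/7b
14) 6708.075ms=108/7b +186.335ms=3/7b
15) 6894.41ms=111/7b +186.335ms=3/7b
16) 7080.745ms=114/7b +186.335ms=3/7b
17) 7267.081ms=117/7b +186.335ms=3/7b
18) 7453.416ms=120/7b +186.335ms=3/7b
19) 7639.752ms=123/7b +186.335ms=3/7b
Σ=18b of 18 (138bpm 6/8) — PASS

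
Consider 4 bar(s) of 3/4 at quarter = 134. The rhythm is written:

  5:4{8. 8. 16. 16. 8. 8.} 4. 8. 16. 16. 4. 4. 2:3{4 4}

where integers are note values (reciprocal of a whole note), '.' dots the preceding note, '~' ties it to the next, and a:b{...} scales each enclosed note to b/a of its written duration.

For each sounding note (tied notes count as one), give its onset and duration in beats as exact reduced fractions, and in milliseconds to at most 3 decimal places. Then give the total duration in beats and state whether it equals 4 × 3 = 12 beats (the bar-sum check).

1) 0.0ms=0b +268.657ms=3/5b
2) 268.657ms=3/5b +268.657ms=3/5b
3) 537.313ms=6/5b +134.328ms=3/10b
4) 671.642ms=3/2b +134.328ms=3/10b
5) 805.97ms=9/5b +268.657ms=3/5b
6) 1074.627ms=12/5b +268.657ms=3/5b
7) 1343.284ms=3b +671.642ms=3/2b
8) 2014.925ms=9/2b +335.821ms=3/4b
9) 2350.746ms=21/4b +167.91ms=3/8b
10) 2518.657ms=45/8b +167.91ms=3/8b
11) 2686.567ms=6b +671.642ms=3/2b
12) 3358.209ms=15/2b +671.642ms=3/2b
13) 4029.851ms=9b +671.642ms=3/2b
14) 4701.493ms=21/2b +671.642ms=3/2b
Σ=12b of 12 (134bpm 3/4) — PASS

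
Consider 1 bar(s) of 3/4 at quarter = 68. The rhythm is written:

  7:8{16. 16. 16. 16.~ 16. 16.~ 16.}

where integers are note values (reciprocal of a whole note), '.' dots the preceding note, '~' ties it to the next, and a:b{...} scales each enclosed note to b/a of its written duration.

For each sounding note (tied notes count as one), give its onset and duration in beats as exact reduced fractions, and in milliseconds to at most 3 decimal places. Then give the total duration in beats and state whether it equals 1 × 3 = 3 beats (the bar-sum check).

1) 0.0ms=0b +378.151ms=3/7b
2) 378.151ms=3/7b +378.151ms=3/7b
3) 756.303ms=6/7b +378.151ms=3/7b
4) 1134.454ms=9/7b +756.303ms=6/7b
5) 1890.756ms=15/7b +756.303ms=6/7b
Σ=3b of 3 (68bpm 3/4) — PASS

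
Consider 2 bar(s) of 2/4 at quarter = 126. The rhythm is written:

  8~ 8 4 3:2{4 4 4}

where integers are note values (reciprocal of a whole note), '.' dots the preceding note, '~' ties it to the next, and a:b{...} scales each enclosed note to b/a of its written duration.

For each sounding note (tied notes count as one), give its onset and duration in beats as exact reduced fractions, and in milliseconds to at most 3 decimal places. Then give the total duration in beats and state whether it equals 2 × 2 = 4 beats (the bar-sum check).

1) 0.0ms=0b +476.19ms=1b
2) 476.19ms=1b +476.19ms=1b
3) 952.381ms=2b +317.46ms=2/3b
4) 1269.841ms=8/3b +317.46ms=2/3b
5) 1587.302ms=10/3b +317.46ms=2/3b
Σ=4b of 4 (126bpm 2/4) — PASS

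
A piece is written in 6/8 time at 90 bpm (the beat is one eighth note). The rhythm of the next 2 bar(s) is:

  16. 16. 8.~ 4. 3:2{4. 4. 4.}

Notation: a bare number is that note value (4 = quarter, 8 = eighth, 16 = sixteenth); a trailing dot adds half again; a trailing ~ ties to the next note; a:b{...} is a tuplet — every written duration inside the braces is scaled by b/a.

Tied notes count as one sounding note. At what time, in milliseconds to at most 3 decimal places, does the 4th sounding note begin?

note 4 onset = 6b = 4000.0ms

1. 0.0ms @ 0 + 500.0ms (3/4)
2. 500.0ms @ 3/4 + 500.0ms (3/4)
3. 1000.0ms @ 3/2 + 3000.0ms (9/2)
4. 4000.0ms @ 6 + 1333.333ms (2)
5. 5333.333ms @ 8 + 1333.333ms (2)
6. 6666.667ms @ 10 + 1333.333ms (2)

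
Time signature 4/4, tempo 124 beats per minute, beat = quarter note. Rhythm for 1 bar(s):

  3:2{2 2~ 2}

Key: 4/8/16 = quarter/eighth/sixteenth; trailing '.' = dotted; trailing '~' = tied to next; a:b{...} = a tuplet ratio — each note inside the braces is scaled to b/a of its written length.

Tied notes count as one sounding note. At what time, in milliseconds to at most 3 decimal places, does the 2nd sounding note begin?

note 2 onset = 4/3b = 645.161ms

1. 0.0ms @ 0 + 645.161ms (4/3)
2. 645.161ms @ 4/3 + 1290.323ms (8/3)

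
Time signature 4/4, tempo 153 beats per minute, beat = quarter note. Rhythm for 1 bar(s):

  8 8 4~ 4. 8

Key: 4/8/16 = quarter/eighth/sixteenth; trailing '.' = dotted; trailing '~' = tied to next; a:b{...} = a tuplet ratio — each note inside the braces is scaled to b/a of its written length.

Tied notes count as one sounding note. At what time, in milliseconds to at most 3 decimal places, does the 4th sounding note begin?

1. 0.0ms @ 0 + 196.078ms (1/2)
2. 196.078ms @ 1/2 + 196.078ms (1/2)
3. 392.157ms @ 1 + 980.392ms (5/2)
4. 1372.549ms @ 7/2 + 196.078ms (1/2)

note 4 onset = 7/2b = 1372.549ms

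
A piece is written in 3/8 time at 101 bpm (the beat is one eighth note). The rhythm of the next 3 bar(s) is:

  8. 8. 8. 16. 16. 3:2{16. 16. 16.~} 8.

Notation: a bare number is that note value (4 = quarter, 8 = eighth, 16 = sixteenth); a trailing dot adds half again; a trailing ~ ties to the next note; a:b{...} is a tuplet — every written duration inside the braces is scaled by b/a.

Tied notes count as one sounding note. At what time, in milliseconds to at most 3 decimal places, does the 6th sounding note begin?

note 6 onset = 6b = 3564.356ms

1. 0.0ms @ 0 + 891.089ms (3/2)
2. 891.089ms @ 3/2 + 891.089ms (3/2)
3. 1782.178ms @ 3 + 891.089ms (3/2)
4. 2673.267ms @ 9/2 + 445.545ms (3/4)
5. 3118.812ms @ 21/4 + 445.545ms (3/4)
6. 3564.356ms @ 6 + 297.03ms (1/2)
7. 3861.386ms @ 13/2 + 297.03ms (1/2)
8. 4158.416ms @ 7 + 1188.119ms (2)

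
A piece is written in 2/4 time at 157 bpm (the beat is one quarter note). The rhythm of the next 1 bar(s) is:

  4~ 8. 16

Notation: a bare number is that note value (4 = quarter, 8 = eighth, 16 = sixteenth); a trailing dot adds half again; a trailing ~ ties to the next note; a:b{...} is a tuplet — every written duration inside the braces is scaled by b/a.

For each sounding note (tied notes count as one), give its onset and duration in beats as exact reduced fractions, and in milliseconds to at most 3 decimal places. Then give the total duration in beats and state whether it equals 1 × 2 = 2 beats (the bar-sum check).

1) 0.0ms=0b +668.79ms=7/4b
2) 668.79ms=7/4b +95.541ms=1/4b
Σ=2b of 2 (157bpm 2/4) — PASS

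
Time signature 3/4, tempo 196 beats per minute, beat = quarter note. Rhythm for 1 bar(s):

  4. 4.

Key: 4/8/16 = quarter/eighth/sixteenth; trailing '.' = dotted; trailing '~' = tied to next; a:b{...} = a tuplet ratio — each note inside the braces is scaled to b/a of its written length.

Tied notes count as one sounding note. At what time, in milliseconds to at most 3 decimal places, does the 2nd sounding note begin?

1. 0.0ms @ 0 + 459.184ms (3/2)
2. 459.184ms @ 3/2 + 459.184ms (3/2)

note 2 onset = 3/2b = 459.184ms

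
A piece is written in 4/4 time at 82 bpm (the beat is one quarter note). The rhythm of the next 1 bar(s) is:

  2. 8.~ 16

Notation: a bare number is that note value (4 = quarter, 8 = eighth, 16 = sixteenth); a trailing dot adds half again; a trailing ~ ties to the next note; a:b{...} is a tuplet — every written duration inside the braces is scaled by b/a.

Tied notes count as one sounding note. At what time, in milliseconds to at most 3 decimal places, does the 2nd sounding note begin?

1. 0.0ms @ 0 + 2195.122ms (3)
2. 2195.122ms @ 3 + 731.707ms (1)

note 2 onset = 3b = 2195.122ms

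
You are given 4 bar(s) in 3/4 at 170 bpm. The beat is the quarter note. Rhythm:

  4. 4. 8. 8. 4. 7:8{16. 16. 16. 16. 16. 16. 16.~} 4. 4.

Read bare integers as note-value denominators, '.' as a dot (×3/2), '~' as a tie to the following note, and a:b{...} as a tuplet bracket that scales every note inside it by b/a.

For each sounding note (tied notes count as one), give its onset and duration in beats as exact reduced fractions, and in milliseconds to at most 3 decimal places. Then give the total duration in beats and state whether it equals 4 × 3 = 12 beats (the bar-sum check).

1) 0.0ms=0b +529.412ms=3/2b
2) 529.412ms=3/2b +529.412ms=3/2b
3) 1058.824ms=3b +264.706ms=3/4b
4) 1323.529ms=15/4b +264.706ms=3/4b
5) 1588.235ms=9/2b +529.412ms=3/2b
6) 2117.647ms=6b +151.261ms=3/7b
7) 2268.908ms=45/7b +151.261ms=3/7b
8) 2420.168ms=48/7b +151.261ms=3/7b
9) 2571.429ms=51/7b +151.261ms=3/7b
10) 2722.689ms=54/7b +151.261ms=3/7b
11) 2873.95ms=57/7b +151.261ms=3/7b
12) 3025.21ms=60/7b +680.672ms=27/14b
13) 3705.882ms=21/2b +529.412ms=3/2b
Σ=12b of 12 (170bpm 3/4) — PASS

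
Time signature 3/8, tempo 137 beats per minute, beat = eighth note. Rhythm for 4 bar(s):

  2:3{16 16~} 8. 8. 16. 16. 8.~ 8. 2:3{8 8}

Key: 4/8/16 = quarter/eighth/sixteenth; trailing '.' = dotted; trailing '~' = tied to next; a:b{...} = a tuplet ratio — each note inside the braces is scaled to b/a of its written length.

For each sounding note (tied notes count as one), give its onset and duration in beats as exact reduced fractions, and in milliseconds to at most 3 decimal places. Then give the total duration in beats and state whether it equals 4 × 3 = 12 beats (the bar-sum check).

1) 0.0ms=0b +328.467ms=3/4b
2) 328.467ms=3/4b +985.401ms=9/4b
3) 1313.869ms=3b +656.934ms=3/2b
4) 1970.803ms=9/2b +328.467ms=3/4b
5) 2299.27ms=21/4b +328.467ms=3/4b
6) 2627.737ms=6b +1313.869ms=3b
7) 3941.606ms=9b +656.934ms=3/2b
8) 4598.54ms=21/2b +656.934ms=3/2b
Σ=12b of 12 (137bpm 3/8) — PASS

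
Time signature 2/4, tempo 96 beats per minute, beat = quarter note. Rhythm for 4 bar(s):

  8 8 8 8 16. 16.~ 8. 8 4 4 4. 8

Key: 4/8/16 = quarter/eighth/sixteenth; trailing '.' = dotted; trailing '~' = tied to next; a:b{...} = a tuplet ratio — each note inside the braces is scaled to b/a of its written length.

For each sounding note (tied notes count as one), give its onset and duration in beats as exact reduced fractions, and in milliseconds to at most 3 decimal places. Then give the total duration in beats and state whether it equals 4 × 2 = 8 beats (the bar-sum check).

1) 0.0ms=0b +312.5ms=1/2b
2) 312.5ms=1/2b +312.5ms=1/2b
3) 625.0ms=1b +312.5ms=1/2b
4) 937.5ms=3/2b +312.5ms=1/2b
5) 1250.0ms=2b +234.375ms=3/8b
6) 1484.375ms=19/8b +703.125ms=9/8b
7) 2187.5ms=7/2b +312.5ms=1/2b
8) 2500.0ms=4b +625.0ms=1b
9) 3125.0ms=5b +625.0ms=1b
10) 3750.0ms=6b +937.5ms=3/2b
11) 4687.5ms=15/2b +312.5ms=1/2b
Σ=8b of 8 (96bpm 2/4) — PASS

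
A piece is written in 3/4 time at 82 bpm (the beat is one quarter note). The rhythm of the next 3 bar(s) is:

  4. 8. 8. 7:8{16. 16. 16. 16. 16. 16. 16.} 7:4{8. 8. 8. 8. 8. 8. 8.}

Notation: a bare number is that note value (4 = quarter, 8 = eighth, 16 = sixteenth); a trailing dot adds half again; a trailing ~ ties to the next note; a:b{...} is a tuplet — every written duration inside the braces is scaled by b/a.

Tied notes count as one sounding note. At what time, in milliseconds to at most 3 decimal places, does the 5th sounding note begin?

note 5 onset = 24/7b = 2508.711ms

1. 0.0ms @ 0 + 1097.561ms (3/2)
2. 1097.561ms @ 3/2 + 548.78ms (3/4)
3. 1646.341ms @ 9/4 + 548.78ms (3/4)
4. 2195.122ms @ 3 + 313.589ms (3/7)
5. 2508.711ms @ 24/7 + 313.589ms (3/7)
6. 2822.3ms @ 27/7 + 313.589ms (3/7)
7. 3135.889ms @ 30/7 + 313.589ms (3/7)
8. 3449.477ms @ 33/7 + 313.589ms (3/7)
9. 3763.066ms @ 36/7 + 313.589ms (3/7)
10. 4076.655ms @ 39/7 + 313.589ms (3/7)
11. 4390.244ms @ 6 + 313.589ms (3/7)
12. 4703.833ms @ 45/7 + 313.589ms (3/7)
13. 5017.422ms @ 48/7 + 313.589ms (3/7)
14. 5331.01ms @ 51/7 + 313.589ms (3/7)
15. 5644.599ms @ 54/7 + 313.589ms (3/7)
16. 5958.188ms @ 57/7 + 313.589ms (3/7)
17. 6271.777ms @ 60/7 + 313.589ms (3/7)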